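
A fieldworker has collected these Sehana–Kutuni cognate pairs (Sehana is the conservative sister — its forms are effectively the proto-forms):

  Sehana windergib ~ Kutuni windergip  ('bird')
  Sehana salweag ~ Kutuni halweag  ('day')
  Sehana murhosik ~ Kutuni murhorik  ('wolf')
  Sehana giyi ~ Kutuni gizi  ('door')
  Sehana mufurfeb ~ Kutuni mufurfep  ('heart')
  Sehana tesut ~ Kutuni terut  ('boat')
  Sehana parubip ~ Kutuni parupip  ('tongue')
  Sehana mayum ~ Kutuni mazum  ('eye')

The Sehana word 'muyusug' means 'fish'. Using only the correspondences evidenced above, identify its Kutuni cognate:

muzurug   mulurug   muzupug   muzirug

mayum ~ mazum — Sehana y corresponds to Kutuni z between vowels (before a back vowel).
tesut ~ terut — Sehana s corresponds to Kutuni r between vowels (before a back vowel).
Applying these to Sehana 'muyusug':
  muyusug → muzusug   (y→z between vowels (before a back vowel))
  muzusug → muzurug   (s→r between vowels (before a back vowel))
So the Kutuni cognate is 'muzurug'.

muzurug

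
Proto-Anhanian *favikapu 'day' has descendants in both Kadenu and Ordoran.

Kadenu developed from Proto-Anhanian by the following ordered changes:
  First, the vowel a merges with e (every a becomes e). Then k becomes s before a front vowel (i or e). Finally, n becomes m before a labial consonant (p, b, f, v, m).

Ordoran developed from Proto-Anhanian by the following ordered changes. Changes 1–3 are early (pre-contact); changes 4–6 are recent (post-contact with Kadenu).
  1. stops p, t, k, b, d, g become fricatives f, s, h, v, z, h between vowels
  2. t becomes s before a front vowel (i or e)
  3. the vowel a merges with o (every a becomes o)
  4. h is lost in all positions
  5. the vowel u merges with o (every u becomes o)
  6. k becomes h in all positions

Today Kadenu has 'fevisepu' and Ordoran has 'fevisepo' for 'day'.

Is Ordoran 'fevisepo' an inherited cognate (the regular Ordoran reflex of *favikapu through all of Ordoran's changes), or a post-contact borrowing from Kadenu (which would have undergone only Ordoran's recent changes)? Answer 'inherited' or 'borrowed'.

borrowed

If inherited, *favikapu would pass through all of Ordoran's changes:
Ordoran: *favikapu > favihafu > fovihofu > foviofu > foviofo  (by intervocalic lenition, vowel merger, h-loss, vowel merger)
If borrowed from Kadenu 'fevisepu' after the early changes, it would undergo only the recent ones:
  rule 4 (h-loss): no change (fevisepu)
  rule 5 (vowel merger): fevisepu → fevisepo
  rule 6 (unconditioned shift): no change (fevisepo)
  ⇒ as a loan: fevisepo
Ordoran 'fevisepo' matches the loan outcome 'fevisepo', not the inherited 'foviofo' — it skipped the early Ordoran changes, so it was borrowed from Kadenu.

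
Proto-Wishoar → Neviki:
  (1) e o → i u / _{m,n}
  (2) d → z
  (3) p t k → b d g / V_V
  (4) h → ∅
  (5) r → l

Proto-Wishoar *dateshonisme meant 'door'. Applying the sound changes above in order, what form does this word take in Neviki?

Neviki: *dateshonisme
  dateshonisme → dateshunisme   [pre-nasal raising]
  dateshunisme → zateshunisme   [unconditioned shift]
  zateshunisme → zadeshunisme   [intervocalic voicing]
  zadeshunisme → zadesunisme   [h-loss]
  zadesunisme (rule 5 does not apply)
  giving Neviki zadesunisme.

zadesunisme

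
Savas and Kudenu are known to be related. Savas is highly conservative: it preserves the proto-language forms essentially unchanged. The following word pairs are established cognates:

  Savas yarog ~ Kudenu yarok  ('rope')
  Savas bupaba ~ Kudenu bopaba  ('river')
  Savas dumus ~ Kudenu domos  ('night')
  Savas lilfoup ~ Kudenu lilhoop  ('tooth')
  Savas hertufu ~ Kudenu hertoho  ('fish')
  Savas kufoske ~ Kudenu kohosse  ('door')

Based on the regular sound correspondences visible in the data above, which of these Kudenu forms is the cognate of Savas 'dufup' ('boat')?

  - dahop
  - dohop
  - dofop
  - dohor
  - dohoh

hertufu ~ hertoho, kufoske ~ kohosse — Savas u corresponds to Kudenu o after a consonant, before a labial obstruent.
hertufu ~ hertoho — Savas f corresponds to Kudenu h between vowels (before a back vowel).
bupaba ~ bopaba — Savas u corresponds to Kudenu o after a consonant, before a labial obstruent.
Applying these to Savas 'dufup':
  dufup → dofup   (u→o after a consonant, before a labial obstruent)
  dofup → dohup   (f→h between vowels (before a back vowel))
  dohup → dohop   (u→o after a consonant, before a labial obstruent)
So the Kudenu cognate is 'dohop'.

dohop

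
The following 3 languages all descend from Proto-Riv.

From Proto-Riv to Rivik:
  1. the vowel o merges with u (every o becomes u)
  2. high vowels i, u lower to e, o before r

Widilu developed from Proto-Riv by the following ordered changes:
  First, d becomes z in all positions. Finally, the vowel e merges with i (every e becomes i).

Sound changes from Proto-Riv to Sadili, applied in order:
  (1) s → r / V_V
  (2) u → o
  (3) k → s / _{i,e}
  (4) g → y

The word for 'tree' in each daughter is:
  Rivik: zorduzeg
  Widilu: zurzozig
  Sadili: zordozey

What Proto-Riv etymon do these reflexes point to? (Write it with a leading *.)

Position 8: Rivik has g, Widilu has g, Sadili has y. Rivik preserves g here (none of its changes turn any other segment into g), so the proto-segment is *g.
Position 5: Rivik has u, Widilu has o, Sadili has o. Widilu preserves o here (none of its changes turn any other segment into o), so the proto-segment is *o.
Continuing position by position gives *zurdozeg; check it forward:
Rivik: *zurdozeg > zurduzeg > zorduzeg  (by vowel merger, pre-rhotic lowering)
Widilu: *zurdozeg > zurzozeg > zurzozig  (by unconditioned shift, vowel merger)
Sadili: start from *zurdozeg.
  rule 1: no change — zurdozeg
  rule 2 (vowel merger): zurdozeg → zordozeg
  rule 3: no change — zordozeg
  rule 4 (unconditioned shift): zordozeg → zordozey
  ⇒ Sadili zordozey
No other proto-form is consistent with every reflex, so the reconstruction is *zurdozeg.

*zurdozeg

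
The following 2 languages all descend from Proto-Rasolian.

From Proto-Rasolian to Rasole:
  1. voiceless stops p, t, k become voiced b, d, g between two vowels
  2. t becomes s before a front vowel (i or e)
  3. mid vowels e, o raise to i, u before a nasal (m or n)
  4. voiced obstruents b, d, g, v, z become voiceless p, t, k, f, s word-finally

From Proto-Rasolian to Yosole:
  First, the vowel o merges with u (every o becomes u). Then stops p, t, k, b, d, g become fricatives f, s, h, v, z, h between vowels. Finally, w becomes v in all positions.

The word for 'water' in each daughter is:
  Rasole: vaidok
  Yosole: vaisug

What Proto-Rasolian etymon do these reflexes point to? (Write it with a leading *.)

Position 4: Rasole has d, Yosole has s. Taking the neighbouring segments as reconstructed: Rasole d could go back to *t or *d; Yosole s could go back to *t or *s — the one source consistent with every daughter is *t.
Position 6: Rasole has k, Yosole has g. Yosole preserves g here (none of its changes turn any other segment into g), so the proto-segment is *g.
Position 5: Rasole has o, Yosole has u. Rasole preserves o here (none of its changes turn any other segment into o), so the proto-segment is *o.
Verify the candidate proto-form against each daughter:
Rasole: *vaitog
  vaitog → vaidog   [intervocalic voicing]
  vaidog (rule 2 does not apply)
  vaidog (rule 3 does not apply)
  vaidog → vaidok   [final devoicing]
  giving Rasole vaidok.
Yosole: *vaitog
  vaitog → vaitug   [vowel merger]
  vaitug → vaisug   [intervocalic lenition]
  vaisug (rule 3 does not apply)
  giving Yosole vaisug.
*vaitog is the unique common source.

*vaitog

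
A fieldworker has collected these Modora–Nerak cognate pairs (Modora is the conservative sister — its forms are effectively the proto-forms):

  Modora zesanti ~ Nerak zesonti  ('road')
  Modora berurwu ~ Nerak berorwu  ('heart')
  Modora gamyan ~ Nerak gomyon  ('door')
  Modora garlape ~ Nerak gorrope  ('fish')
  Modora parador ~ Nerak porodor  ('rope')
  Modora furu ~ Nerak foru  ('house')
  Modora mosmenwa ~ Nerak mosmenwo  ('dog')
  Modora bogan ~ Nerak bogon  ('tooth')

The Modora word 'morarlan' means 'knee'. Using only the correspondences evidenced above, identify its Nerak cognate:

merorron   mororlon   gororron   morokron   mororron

garlape ~ gorrope, parador ~ porodor — Modora a corresponds to Nerak o after a consonant, before r.
garlape ~ gorrope — Modora l corresponds to Nerak r after a consonant, before a back vowel.
zesanti ~ zesonti, gamyan ~ gomyon — Modora a corresponds to Nerak o after a consonant, before a nasal.
Applying these to Modora 'morarlan':
  morarlan → mororlan   (a→o after a consonant, before r)
  mororlan → mororran   (l→r after a consonant, before a back vowel)
  mororran → mororron   (a→o after a consonant, before a nasal)
So the Nerak cognate is 'mororron'.

mororron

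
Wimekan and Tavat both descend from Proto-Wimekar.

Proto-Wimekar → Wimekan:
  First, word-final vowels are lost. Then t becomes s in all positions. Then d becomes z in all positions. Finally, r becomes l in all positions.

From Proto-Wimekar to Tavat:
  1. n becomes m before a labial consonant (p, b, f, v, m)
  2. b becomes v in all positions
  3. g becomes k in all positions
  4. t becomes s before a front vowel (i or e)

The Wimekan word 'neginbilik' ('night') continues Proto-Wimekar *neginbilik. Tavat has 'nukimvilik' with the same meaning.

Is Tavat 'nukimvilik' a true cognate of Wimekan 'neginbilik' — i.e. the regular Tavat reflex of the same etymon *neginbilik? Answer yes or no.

no

Derive the expected Tavat reflex of *neginbilik:
Tavat: start from *neginbilik.
  rule 1 (nasal place assimilation): neginbilik → negimbilik
  rule 2 (unconditioned shift): negimbilik → negimvilik
  rule 3 (unconditioned shift): negimvilik → nekimvilik
  rule 4: no change — nekimvilik
  ⇒ Tavat nekimvilik
The regular Tavat reflex would be 'nekimvilik', but the attested form is 'nukimvilik'. The correspondence is irregular, so they are not cognates (the Tavat form has a different source).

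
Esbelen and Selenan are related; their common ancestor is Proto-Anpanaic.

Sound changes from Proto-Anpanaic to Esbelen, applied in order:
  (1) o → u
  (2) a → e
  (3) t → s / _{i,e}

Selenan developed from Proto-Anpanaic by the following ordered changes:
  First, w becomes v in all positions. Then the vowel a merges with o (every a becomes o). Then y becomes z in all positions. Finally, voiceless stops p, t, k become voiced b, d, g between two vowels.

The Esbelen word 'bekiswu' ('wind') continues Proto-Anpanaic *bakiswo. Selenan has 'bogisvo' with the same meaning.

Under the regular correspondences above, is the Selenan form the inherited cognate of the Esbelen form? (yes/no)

Derive the expected Selenan reflex of *bakiswo:
Selenan: start from *bakiswo.
  rule 1 (unconditioned shift): bakiswo → bakisvo
  rule 2 (vowel merger): bakisvo → bokisvo
  rule 3: no change — bokisvo
  rule 4 (intervocalic voicing): bokisvo → bogisvo
  ⇒ Selenan bogisvo
Selenan 'bogisvo' matches the regular reflex exactly, so the pair is cognate.

yes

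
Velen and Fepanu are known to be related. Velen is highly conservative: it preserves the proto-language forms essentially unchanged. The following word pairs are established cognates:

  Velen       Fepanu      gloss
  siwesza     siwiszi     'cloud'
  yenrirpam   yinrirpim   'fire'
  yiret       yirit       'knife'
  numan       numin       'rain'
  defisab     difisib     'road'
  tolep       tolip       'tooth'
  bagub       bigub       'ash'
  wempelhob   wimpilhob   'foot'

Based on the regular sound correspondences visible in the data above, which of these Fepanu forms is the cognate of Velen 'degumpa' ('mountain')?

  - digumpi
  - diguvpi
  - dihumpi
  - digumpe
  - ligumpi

digumpi

siwesza ~ siwiszi, yiret ~ yirit — Velen e corresponds to Fepanu i after a consonant, before a consonant other than r, m, n, p, b, f, v.
siwesza ~ siwiszi — Velen a corresponds to Fepanu i word-finally.
Applying these to Velen 'degumpa':
  degumpa → digumpa   (e→i after a consonant, before a consonant other than r, m, n, p, b, f, v)
  digumpa → digumpi   (a→i word-finally)
So the Fepanu cognate is 'digumpi'.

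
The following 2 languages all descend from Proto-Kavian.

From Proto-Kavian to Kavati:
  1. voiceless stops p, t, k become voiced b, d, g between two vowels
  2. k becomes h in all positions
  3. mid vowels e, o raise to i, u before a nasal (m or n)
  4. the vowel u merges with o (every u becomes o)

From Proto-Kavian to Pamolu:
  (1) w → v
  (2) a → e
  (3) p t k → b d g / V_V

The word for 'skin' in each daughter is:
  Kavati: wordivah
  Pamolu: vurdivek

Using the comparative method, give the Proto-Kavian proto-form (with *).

*wurdivak

Position 7: Kavati has a, Pamolu has e. Kavati preserves a here (none of its changes turn any other segment into a), so the proto-segment is *a.
Position 1: Kavati has w, Pamolu has v. Kavati preserves w here (none of its changes turn any other segment into w), so the proto-segment is *w.
Verify the candidate proto-form against each daughter:
Kavati: start from *wurdivak.
  rule 1: no change — wurdivak
  rule 2 (unconditioned shift): wurdivak → wurdivah
  rule 3: no change — wurdivah
  rule 4 (vowel merger): wurdivah → wordivah
  ⇒ Kavati wordivah
Pamolu: *wurdivak > vurdivak > vurdivek  (by unconditioned shift, vowel merger)
Only *wurdivak yields all of Kavati wordivah, Pamolu vurdivek.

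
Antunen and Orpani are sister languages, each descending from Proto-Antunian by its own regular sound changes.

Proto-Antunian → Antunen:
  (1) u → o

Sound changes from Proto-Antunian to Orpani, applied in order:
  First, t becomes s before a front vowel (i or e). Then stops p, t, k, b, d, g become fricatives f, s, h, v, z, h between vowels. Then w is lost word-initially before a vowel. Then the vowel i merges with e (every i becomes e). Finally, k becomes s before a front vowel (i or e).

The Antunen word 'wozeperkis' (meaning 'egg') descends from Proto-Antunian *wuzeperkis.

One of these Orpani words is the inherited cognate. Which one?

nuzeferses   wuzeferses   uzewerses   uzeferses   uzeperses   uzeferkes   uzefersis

uzeferses

Orpani: start from *wuzeperkis.
  rule 1: no change — wuzeperkis
  rule 2 (intervocalic lenition): wuzeperkis → wuzeferkis
  rule 3 (glide loss): wuzeferkis → uzeferkis
  rule 4 (vowel merger): uzeferkis → uzeferkes
  rule 5 (palatalisation): uzeferkes → uzeferses
  ⇒ Orpani uzeferses
Only 'uzeferses' matches the regular Orpani development of *wuzeperkis.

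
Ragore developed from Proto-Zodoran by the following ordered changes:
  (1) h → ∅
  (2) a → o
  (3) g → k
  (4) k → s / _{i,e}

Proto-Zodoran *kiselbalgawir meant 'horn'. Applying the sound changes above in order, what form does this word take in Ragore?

Ragore: *kiselbalgawir
  kiselbalgawir (rule 1 does not apply)
  kiselbalgawir → kiselbolgowir   [vowel merger]
  kiselbolgowir → kiselbolkowir   [unconditioned shift]
  kiselbolkowir → siselbolkowir   [palatalisation]
  giving Ragore siselbolkowir.

siselbolkowir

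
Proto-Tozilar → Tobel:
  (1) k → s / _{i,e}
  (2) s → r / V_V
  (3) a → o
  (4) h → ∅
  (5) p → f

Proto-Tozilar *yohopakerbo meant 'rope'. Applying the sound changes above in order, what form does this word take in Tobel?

yooforerbo

Tobel: *yohopakerbo
  yohopakerbo → yohopaserbo   [palatalisation]
  yohopaserbo → yohoparerbo   [rhotacism]
  yohoparerbo → yohoporerbo   [vowel merger]
  yohoporerbo → yooporerbo   [h-loss]
  yooporerbo → yooforerbo   [unconditioned shift]
  giving Tobel yooforerbo.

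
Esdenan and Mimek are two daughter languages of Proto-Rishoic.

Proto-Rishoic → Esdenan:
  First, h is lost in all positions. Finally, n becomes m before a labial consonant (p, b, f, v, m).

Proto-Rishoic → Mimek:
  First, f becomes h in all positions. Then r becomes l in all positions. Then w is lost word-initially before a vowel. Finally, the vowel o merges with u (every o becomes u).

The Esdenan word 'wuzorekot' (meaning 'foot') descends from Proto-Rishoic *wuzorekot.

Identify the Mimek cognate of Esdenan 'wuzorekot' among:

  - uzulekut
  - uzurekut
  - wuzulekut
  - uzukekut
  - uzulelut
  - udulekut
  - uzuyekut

Mimek: *wuzorekot
  wuzorekot (rule 1 does not apply)
  wuzorekot → wuzolekot   [unconditioned shift]
  wuzolekot → uzolekot   [glide loss]
  uzolekot → uzulekut   [vowel merger]
  giving Mimek uzulekut.

uzulekut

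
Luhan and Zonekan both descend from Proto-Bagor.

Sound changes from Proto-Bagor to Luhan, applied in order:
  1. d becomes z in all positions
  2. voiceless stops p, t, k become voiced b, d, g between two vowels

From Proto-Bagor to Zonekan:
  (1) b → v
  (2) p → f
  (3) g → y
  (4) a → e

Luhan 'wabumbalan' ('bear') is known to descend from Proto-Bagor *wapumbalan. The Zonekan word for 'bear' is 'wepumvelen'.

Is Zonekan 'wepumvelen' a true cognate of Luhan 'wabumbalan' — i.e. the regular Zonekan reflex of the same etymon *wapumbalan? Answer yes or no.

Derive the expected Zonekan reflex of *wapumbalan:
Zonekan: *wapumbalan > wapumvalan > wafumvalan > wefumvelen  (by unconditioned shift, unconditioned shift, vowel merger)
The regular Zonekan reflex would be 'wefumvelen', but the attested form is 'wepumvelen'. The correspondence is irregular, so they are not cognates (the Zonekan form has a different source).

no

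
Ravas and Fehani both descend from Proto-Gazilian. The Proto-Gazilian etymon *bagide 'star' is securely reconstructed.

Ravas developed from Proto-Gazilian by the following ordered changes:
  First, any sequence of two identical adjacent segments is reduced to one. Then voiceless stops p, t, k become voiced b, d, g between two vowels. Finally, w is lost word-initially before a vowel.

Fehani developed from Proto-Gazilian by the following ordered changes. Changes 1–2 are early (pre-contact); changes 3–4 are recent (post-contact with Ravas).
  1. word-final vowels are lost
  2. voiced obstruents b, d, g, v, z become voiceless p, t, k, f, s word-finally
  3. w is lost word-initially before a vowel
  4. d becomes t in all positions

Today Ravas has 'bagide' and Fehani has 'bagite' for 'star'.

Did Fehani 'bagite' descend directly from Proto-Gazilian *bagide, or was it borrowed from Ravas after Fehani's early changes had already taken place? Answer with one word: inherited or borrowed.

If inherited, *bagide would pass through all of Fehani's changes:
Fehani: *bagide > bagid > bagit  (by apocope, final devoicing)
If borrowed from Ravas 'bagide' after the early changes, it would undergo only the recent ones:
  rule 3 (glide loss): no change (bagide)
  rule 4 (unconditioned shift): bagide → bagite
  ⇒ as a loan: bagite
Fehani 'bagite' matches the loan outcome 'bagite', not the inherited 'bagit' — it skipped the early Fehani changes, so it was borrowed from Ravas.

borrowed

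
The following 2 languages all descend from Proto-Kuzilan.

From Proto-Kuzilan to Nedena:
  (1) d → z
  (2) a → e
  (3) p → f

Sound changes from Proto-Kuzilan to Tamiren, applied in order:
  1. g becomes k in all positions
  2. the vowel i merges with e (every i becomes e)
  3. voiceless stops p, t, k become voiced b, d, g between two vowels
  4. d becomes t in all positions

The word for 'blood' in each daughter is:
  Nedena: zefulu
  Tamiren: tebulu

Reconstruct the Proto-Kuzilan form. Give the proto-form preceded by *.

*depulu

Position 3: Nedena has f, Tamiren has b. Taking the neighbouring segments as reconstructed: Nedena f could go back to *p or *f; Tamiren b could go back to *p or *b — the one source consistent with every daughter is *p.
Position 1: Nedena has z, Tamiren has t. Taking the neighbouring segments as reconstructed: Nedena z could go back to *d or *z; Tamiren t could go back to *t or *d — the one source consistent with every daughter is *d.
Verify the candidate proto-form against each daughter:
Nedena: *depulu
  depulu → zepulu   [unconditioned shift]
  zepulu (rule 2 does not apply)
  zepulu → zefulu   [unconditioned shift]
  giving Nedena zefulu.
Tamiren: *depulu
  depulu (rule 1 does not apply)
  depulu (rule 2 does not apply)
  depulu → debulu   [intervocalic voicing]
  debulu → tebulu   [unconditioned shift]
  giving Tamiren tebulu.
*depulu is the unique common source.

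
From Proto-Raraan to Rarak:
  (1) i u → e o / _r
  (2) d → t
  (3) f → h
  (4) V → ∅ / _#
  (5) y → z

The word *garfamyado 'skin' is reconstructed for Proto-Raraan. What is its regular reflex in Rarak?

Rarak: start from *garfamyado.
  rule 1: no change — garfamyado
  rule 2 (unconditioned shift): garfamyado → garfamyato
  rule 3 (unconditioned shift): garfamyato → garhamyato
  rule 4 (apocope): garhamyato → garhamyat
  rule 5 (unconditioned shift): garhamyat → garhamzat
  ⇒ Rarak garhamzat

garhamzat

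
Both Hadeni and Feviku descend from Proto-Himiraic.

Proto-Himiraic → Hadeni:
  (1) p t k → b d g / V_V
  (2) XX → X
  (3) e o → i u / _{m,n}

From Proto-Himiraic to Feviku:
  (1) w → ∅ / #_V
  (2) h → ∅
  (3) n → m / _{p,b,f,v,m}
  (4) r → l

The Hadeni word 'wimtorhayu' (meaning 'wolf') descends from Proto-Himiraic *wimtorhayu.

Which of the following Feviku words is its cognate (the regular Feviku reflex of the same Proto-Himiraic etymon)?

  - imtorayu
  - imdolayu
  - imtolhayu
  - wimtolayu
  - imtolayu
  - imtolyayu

imtolayu

Feviku: *wimtorhayu > imtorhayu > imtorayu > imtolayu  (by glide loss, h-loss, unconditioned shift)
Among the options, 'imtolayu' alone shows every Feviku change applied in order.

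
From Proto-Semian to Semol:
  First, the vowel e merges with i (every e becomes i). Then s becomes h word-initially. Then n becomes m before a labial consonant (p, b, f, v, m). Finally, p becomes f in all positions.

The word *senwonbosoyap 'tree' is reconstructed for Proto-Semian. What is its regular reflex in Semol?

Semol: *senwonbosoyap > sinwonbosoyap > hinwonbosoyap > hinwombosoyap > hinwombosoyaf  (by vowel merger, debuccalisation, nasal place assimilation, unconditioned shift)

hinwombosoyaf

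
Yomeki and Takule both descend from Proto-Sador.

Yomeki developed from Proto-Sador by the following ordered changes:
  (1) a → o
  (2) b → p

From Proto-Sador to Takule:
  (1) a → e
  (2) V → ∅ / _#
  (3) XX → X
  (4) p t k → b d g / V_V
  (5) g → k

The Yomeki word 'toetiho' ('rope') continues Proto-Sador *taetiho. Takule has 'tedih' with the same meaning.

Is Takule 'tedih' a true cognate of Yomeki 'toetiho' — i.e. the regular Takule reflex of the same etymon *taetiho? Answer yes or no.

yes

Derive the expected Takule reflex of *taetiho:
Takule: *taetiho
  taetiho → teetiho   [vowel merger]
  teetiho → teetih   [apocope]
  teetih → tetih   [degemination]
  tetih → tedih   [intervocalic voicing]
  tedih (rule 5 does not apply)
  giving Takule tedih.
Takule 'tedih' matches the regular reflex exactly, so the pair is cognate.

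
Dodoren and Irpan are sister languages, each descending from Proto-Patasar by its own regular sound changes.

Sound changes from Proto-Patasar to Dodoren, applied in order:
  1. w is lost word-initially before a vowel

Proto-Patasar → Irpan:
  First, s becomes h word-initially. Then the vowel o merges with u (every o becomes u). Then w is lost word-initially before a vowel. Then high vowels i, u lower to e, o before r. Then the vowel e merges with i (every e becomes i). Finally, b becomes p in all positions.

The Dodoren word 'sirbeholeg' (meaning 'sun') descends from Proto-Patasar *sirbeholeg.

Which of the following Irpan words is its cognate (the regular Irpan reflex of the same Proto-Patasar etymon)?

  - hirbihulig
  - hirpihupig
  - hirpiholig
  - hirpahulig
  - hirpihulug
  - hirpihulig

Irpan: *sirbeholeg > hirbeholeg > hirbehuleg > herbehuleg > hirbihulig > hirpihulig  (by debuccalisation, vowel merger, pre-rhotic lowering, vowel merger, unconditioned shift)

hirpihulig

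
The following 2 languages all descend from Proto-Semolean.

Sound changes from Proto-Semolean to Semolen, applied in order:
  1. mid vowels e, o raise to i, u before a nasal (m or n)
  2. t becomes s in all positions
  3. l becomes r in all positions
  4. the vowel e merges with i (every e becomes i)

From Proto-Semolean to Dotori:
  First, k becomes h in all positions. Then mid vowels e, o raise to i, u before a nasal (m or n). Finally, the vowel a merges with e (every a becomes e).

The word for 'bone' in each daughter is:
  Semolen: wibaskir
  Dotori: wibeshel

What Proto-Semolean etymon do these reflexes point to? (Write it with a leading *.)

Position 8: Semolen has r, Dotori has l. Dotori preserves l here (none of its changes turn any other segment into l), so the proto-segment is *l.
Position 6: Semolen has k, Dotori has h. Semolen preserves k here (none of its changes turn any other segment into k), so the proto-segment is *k.
Verify the candidate proto-form against each daughter:
Semolen: *wibaskel
  wibaskel (rule 1 does not apply)
  wibaskel (rule 2 does not apply)
  wibaskel → wibasker   [unconditioned shift]
  wibasker → wibaskir   [vowel merger]
  giving Semolen wibaskir.
Dotori: start from *wibaskel.
  rule 1 (unconditioned shift): wibaskel → wibashel
  rule 2: no change — wibashel
  rule 3 (vowel merger): wibashel → wibeshel
  ⇒ Dotori wibeshel
*wibaskel is the unique common source.

*wibaskel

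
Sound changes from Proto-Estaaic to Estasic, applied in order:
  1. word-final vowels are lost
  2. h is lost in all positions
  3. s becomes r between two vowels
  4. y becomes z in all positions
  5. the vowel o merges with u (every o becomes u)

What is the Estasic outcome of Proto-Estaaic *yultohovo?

Estasic: *yultohovo
  yultohovo → yultohov   [apocope]
  yultohov → yultoov   [h-loss]
  yultoov (rule 3 does not apply)
  yultoov → zultoov   [unconditioned shift]
  zultoov → zultuuv   [vowel merger]
  giving Estasic zultuuv.

zultuuv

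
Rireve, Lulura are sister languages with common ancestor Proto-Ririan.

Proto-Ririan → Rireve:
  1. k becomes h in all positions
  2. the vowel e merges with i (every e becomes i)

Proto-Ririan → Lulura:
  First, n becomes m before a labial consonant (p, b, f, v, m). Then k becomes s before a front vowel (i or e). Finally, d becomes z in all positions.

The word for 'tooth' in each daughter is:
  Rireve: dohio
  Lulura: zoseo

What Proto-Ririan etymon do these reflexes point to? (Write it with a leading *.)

*dokeo

Position 4: Rireve has i, Lulura has e. Lulura preserves e here (none of its changes turn any other segment into e), so the proto-segment is *e.
Position 1: Rireve has d, Lulura has z. Rireve preserves d here (none of its changes turn any other segment into d), so the proto-segment is *d.
Verify the candidate proto-form against each daughter:
Rireve: *dokeo > doheo > dohio  (by unconditioned shift, vowel merger)
Lulura: *dokeo > doseo > zoseo  (by palatalisation, unconditioned shift)
*dokeo is the unique common source.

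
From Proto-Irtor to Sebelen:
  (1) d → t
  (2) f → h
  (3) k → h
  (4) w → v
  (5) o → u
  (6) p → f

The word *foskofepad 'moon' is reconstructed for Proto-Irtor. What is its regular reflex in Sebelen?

Sebelen: start from *foskofepad.
  rule 1 (unconditioned shift): foskofepad → foskofepat
  rule 2 (unconditioned shift): foskofepat → hoskohepat
  rule 3 (unconditioned shift): hoskohepat → hoshohepat
  rule 4: no change — hoshohepat
  rule 5 (vowel merger): hoshohepat → hushuhepat
  rule 6 (unconditioned shift): hushuhepat → hushuhefat
  ⇒ Sebelen hushuhefat

hushuhefat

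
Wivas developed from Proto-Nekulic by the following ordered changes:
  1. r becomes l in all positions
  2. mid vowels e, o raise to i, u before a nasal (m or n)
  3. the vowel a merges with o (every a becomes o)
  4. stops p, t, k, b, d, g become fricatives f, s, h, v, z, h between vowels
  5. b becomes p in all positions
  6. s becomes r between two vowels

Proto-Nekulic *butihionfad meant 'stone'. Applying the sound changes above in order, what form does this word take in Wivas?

purihiunfod

Wivas: *butihionfad > butihiunfad > butihiunfod > busihiunfod > pusihiunfod > purihiunfod  (by pre-nasal raising, vowel merger, intervocalic lenition, unconditioned shift, rhotacism)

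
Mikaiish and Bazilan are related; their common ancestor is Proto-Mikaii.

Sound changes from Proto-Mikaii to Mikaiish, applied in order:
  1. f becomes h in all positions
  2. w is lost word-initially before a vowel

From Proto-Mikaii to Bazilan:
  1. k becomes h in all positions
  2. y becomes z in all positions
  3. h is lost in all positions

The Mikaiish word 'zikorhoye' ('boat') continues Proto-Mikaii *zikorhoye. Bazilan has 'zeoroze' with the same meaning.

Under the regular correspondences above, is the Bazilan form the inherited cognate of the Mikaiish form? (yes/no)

Derive the expected Bazilan reflex of *zikorhoye:
Bazilan: *zikorhoye
  zikorhoye → zihorhoye   [unconditioned shift]
  zihorhoye → zihorhoze   [unconditioned shift]
  zihorhoze → zioroze   [h-loss]
  giving Bazilan zioroze.
The regular Bazilan reflex would be 'zioroze', but the attested form is 'zeoroze'. The correspondence is irregular, so they are not cognates (the Bazilan form has a different source).

no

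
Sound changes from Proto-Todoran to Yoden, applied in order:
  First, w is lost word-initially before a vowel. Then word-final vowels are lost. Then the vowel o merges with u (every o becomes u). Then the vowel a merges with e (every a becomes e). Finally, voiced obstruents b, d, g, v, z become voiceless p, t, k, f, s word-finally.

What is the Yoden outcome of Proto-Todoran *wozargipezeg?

uzergipezek

Yoden: start from *wozargipezeg.
  rule 1 (glide loss): wozargipezeg → ozargipezeg
  rule 2: no change — ozargipezeg
  rule 3 (vowel merger): ozargipezeg → uzargipezeg
  rule 4 (vowel merger): uzargipezeg → uzergipezeg
  rule 5 (final devoicing): uzergipezeg → uzergipezek
  ⇒ Yoden uzergipezek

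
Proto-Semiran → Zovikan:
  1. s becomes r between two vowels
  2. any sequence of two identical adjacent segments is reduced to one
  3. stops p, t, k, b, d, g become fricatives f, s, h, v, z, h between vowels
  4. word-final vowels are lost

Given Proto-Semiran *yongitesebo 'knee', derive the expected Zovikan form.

yongiserev

Zovikan: *yongitesebo > yongiterebo > yongiserevo > yongiserev  (by rhotacism, intervocalic lenition, apocope)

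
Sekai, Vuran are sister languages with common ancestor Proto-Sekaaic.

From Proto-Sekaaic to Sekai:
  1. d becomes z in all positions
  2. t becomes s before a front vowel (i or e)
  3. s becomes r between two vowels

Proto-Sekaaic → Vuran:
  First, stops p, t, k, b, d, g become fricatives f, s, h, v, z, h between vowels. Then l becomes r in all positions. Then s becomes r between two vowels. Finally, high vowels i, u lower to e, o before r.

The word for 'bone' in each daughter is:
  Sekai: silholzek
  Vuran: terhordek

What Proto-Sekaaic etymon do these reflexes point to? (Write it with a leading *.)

Position 7: Sekai has z, Vuran has d. Vuran preserves d here (none of its changes turn any other segment into d), so the proto-segment is *d.
Position 6: Sekai has l, Vuran has r. Sekai preserves l here (none of its changes turn any other segment into l), so the proto-segment is *l.
Position 1: Sekai has s, Vuran has t. Vuran preserves t here (none of its changes turn any other segment into t), so the proto-segment is *t.
Continuing position by position gives *tilholdek; check it forward:
Sekai: *tilholdek > tilholzek > silholzek  (by unconditioned shift, palatalisation)
Vuran: start from *tilholdek.
  rule 1: no change — tilholdek
  rule 2 (unconditioned shift): tilholdek → tirhordek
  rule 3: no change — tirhordek
  rule 4 (pre-rhotic lowering): tirhordek → terhordek
  ⇒ Vuran terhordek
Only *tilholdek yields all of Sekai silholzek, Vuran terhordek.

*tilholdek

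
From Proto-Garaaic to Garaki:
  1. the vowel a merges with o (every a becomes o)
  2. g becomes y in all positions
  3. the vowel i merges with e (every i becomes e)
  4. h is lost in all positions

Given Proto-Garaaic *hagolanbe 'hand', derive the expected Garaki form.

Garaki: *hagolanbe
  hagolanbe → hogolonbe   [vowel merger]
  hogolonbe → hoyolonbe   [unconditioned shift]
  hoyolonbe (rule 3 does not apply)
  hoyolonbe → oyolonbe   [h-loss]
  giving Garaki oyolonbe.

oyolonbe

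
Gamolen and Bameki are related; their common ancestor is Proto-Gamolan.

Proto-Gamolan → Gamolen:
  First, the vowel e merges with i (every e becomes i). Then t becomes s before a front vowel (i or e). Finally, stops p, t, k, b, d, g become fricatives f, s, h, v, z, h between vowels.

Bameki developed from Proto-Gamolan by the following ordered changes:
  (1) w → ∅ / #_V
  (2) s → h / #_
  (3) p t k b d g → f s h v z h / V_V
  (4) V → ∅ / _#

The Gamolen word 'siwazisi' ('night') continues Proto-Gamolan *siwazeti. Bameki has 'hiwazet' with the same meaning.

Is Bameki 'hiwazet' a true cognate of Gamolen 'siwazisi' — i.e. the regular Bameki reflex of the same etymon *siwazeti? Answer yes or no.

Derive the expected Bameki reflex of *siwazeti:
Bameki: *siwazeti
  siwazeti (rule 1 does not apply)
  siwazeti → hiwazeti   [debuccalisation]
  hiwazeti → hiwazesi   [intervocalic lenition]
  hiwazesi → hiwazes   [apocope]
  giving Bameki hiwazes.
The regular Bameki reflex would be 'hiwazes', but the attested form is 'hiwazet'. The correspondence is irregular, so they are not cognates (the Bameki form has a different source).

no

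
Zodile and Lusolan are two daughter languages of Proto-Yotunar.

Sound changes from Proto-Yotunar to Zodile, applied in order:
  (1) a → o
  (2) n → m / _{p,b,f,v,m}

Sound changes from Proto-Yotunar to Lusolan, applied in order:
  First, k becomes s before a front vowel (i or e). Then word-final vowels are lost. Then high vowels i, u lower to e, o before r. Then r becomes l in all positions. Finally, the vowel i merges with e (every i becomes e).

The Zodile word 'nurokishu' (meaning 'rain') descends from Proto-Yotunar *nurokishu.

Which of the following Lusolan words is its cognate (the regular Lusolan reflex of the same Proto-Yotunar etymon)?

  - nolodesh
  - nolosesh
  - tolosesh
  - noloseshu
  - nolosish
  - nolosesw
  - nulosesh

Lusolan: *nurokishu
  nurokishu → nurosishu   [palatalisation]
  nurosishu → nurosish   [apocope]
  nurosish → norosish   [pre-rhotic lowering]
  norosish → nolosish   [unconditioned shift]
  nolosish → nolosesh   [vowel merger]
  giving Lusolan nolosesh.

nolosesh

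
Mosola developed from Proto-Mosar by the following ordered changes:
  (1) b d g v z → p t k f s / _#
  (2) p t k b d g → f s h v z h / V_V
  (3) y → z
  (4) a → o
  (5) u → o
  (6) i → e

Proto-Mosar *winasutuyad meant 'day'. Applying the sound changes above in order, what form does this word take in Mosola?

wenososozot

Mosola: *winasutuyad > winasutuyat > winasusuyat > winasusuzat > winosusuzot > winososozot > wenososozot  (by final devoicing, intervocalic lenition, unconditioned shift, vowel merger, vowel merger, vowel merger)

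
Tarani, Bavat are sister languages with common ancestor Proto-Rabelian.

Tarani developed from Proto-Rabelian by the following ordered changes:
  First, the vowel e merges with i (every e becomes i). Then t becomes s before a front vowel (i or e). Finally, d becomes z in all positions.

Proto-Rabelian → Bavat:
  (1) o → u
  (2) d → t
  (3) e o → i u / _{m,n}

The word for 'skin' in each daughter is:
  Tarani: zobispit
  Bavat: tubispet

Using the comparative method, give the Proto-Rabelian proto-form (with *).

Position 1: Tarani has z, Bavat has t. Taking the neighbouring segments as reconstructed: Tarani z could go back to *d or *z; Bavat t could go back to *t or *d — the one source consistent with every daughter is *d.
Position 7: Tarani has i, Bavat has e. Bavat preserves e here (none of its changes turn any other segment into e), so the proto-segment is *e.
Continuing position by position gives *dobispet; check it forward:
Tarani: *dobispet
  dobispet → dobispit   [vowel merger]
  dobispit (rule 2 does not apply)
  dobispit → zobispit   [unconditioned shift]
  giving Tarani zobispit.
Bavat: *dobispet
  dobispet → dubispet   [vowel merger]
  dubispet → tubispet   [unconditioned shift]
  tubispet (rule 3 does not apply)
  giving Bavat tubispet.
Only *dobispet yields all of Tarani zobispit, Bavat tubispet.

*dobispet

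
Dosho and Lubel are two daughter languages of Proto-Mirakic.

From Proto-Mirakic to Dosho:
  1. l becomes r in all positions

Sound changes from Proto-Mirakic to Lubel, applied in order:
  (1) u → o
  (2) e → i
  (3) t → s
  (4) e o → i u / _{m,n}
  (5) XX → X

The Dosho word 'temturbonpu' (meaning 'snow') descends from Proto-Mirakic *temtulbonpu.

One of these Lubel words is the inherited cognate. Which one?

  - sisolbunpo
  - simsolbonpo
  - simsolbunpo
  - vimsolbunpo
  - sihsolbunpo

simsolbunpo

Lubel: start from *temtulbonpu.
  rule 1 (vowel merger): temtulbonpu → temtolbonpo
  rule 2 (vowel merger): temtolbonpo → timtolbonpo
  rule 3 (unconditioned shift): timtolbonpo → simsolbonpo
  rule 4 (pre-nasal raising): simsolbonpo → simsolbunpo
  rule 5: no change — simsolbunpo
  ⇒ Lubel simsolbunpo
The other candidates each miss or misapply at least one Lubel change.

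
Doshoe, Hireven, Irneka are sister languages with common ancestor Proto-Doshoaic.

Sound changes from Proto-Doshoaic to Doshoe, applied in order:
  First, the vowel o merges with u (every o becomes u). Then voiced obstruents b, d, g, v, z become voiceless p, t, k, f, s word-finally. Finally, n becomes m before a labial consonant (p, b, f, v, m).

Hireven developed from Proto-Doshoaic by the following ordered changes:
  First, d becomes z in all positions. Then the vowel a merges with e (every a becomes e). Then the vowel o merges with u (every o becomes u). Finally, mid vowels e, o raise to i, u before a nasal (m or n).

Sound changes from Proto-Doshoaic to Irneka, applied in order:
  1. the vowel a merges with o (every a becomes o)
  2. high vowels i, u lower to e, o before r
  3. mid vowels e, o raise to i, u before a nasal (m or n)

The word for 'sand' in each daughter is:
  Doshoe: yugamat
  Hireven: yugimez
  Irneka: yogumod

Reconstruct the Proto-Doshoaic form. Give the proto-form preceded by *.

Position 4: Doshoe has a, Hireven has i, Irneka has u. Doshoe preserves a here (none of its changes turn any other segment into a), so the proto-segment is *a.
Position 2: Doshoe has u, Hireven has u, Irneka has o. Taking the neighbouring segments as reconstructed: Doshoe u could go back to *o or *u; Hireven u could go back to *o or *u; Irneka o could go back to *a or *o — the one source consistent with every daughter is *o.
Position 6: Doshoe has a, Hireven has e, Irneka has o. Doshoe preserves a here (none of its changes turn any other segment into a), so the proto-segment is *a.
Verify the candidate proto-form against each daughter:
Doshoe: *yogamad
  yogamad → yugamad   [vowel merger]
  yugamad → yugamat   [final devoicing]
  yugamat (rule 3 does not apply)
  giving Doshoe yugamat.
Hireven: *yogamad > yogamaz > yogemez > yugemez > yugimez  (by unconditioned shift, vowel merger, vowel merger, pre-nasal raising)
Irneka: start from *yogamad.
  rule 1 (vowel merger): yogamad → yogomod
  rule 2: no change — yogomod
  rule 3 (pre-nasal raising): yogomod → yogumod
  ⇒ Irneka yogumod
*yogamad is the unique common source.

*yogamad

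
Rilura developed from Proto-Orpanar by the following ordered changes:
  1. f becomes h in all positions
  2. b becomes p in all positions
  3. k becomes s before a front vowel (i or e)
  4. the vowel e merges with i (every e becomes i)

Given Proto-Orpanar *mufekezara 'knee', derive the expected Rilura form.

muhisizara

Rilura: start from *mufekezara.
  rule 1 (unconditioned shift): mufekezara → muhekezara
  rule 2: no change — muhekezara
  rule 3 (palatalisation): muhekezara → muhesezara
  rule 4 (vowel merger): muhesezara → muhisizara
  ⇒ Rilura muhisizara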